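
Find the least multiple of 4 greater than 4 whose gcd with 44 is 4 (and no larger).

8

Multiples of 4 above 4: 4·2, 4·3, … . Need the cofactor coprime to 44/4 = 11.
Checking s = 2, 3, … the first with gcd(s, 11) = 1 is s = 2, giving 8.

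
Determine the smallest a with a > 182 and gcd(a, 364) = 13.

195

364 = 13·28. Any a with gcd(a, 364) = 13 is a multiple of 13, say 13s, with s coprime to 28.
Need s > 182/13, so s ≥ 15. First s ≥ 15 with gcd(s, 28) = 1 is s = 15. Thus a = 13·15 = 195.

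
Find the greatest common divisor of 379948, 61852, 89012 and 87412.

4

gcd(379948, 61852): 379948 = 6·61852 + 8836; 61852 = 7·8836 + 0 → 8836
gcd(8836, 89012): 89012 = 10·8836 + 652; 8836 = 13·652 + 360; 652 = 1·360 + 292; 360 = 1·292 + 68; 292 = 4·68 + 20; 68 = 3·20 + 8; 20 = 2·8 + 4; 8 = 2·4 + 0 → 4
gcd(4, 87412): 87412 = 21853·4 + 0 → 4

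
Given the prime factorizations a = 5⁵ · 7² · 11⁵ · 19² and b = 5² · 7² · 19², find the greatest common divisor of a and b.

min exponent per shared prime: 5² · 7² · 19² = 442225

442225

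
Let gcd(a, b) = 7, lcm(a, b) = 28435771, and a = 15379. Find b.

12943

Using ab = gcd(a,b)·lcm(a,b) = 7·28435771 = 199050397, we get b = 199050397/15379 = 12943.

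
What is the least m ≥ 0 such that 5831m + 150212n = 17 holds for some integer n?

7651

gcd(5831, 150212) = 17 (Euclid: 150212 = 25·5831 + 4437; 5831 = 1·4437 + 1394; 4437 = 3·1394 + 255; 1394 = 5·255 + 119; 255 = 2·119 + 17; 119 = 7·17 + 0), and 17 | 17.
Extended Euclid: 5831·(-1185) + 150212·(46) = 17. Scale by 1: m₀ = -1185.
General solution m = m₀ + 8836t; reducing mod 8836 gives m = 7651 (and n = -297).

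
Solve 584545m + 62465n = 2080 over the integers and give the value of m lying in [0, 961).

827

Reduce mod 62465: 584545m ≡ 2080 (mod 62465). With g = gcd(584545, 62465) = 65 dividing 2080, divide through: 8993m ≡ 32 (mod 961).
Since gcd(8993, 961) = 1, m ≡ 32·(8993)⁻¹ ≡ 827 (mod 961). Smallest non-negative: 827.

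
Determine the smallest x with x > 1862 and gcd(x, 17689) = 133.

1995

17689 = 133·133. Any x with gcd(x, 17689) = 133 is a multiple of 133, say 133s, with s coprime to 133.
Need s > 1862/133, so s ≥ 15. First s ≥ 15 with gcd(s, 133) = 1 is s = 15. Thus x = 133·15 = 1995.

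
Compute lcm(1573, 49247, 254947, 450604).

102518267852

1573 = 11² · 13; 49247 = 11³ · 37; 254947 = 7² · 11² · 43; 450604 = 2² · 7² · 11² · 19
lcm takes max exponent of each prime: 2² · 7² · 11³ · 13 · 19 · 37 · 43 = 102518267852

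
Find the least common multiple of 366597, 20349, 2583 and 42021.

366597 = 3² · 7 · 11 · 23²; 20349 = 3² · 7 · 17 · 19; 2583 = 3² · 7 · 41; 42021 = 3² · 7 · 23 · 29
lcm takes max exponent of each prime: 3² · 7 · 11 · 17 · 19 · 23² · 29 · 41 = 140790478059

140790478059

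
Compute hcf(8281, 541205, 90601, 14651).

49

8281 = 7² · 13²; 541205 = 5 · 7² · 47²; 90601 = 7² · 43²; 14651 = 7² · 13 · 23
gcd takes min exponent of each prime: 7² = 49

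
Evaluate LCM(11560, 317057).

3665178920

gcd first: 317057 = 27·11560 + 4937; 11560 = 2·4937 + 1686; 4937 = 2·1686 + 1565; 1686 = 1·1565 + 121; 1565 = 12·121 + 113; 121 = 1·113 + 8; 113 = 14·8 + 1; 8 = 8·1 + 0 → gcd = 1
lcm = 11560·317057/gcd = 3665178920/1 = 3665178920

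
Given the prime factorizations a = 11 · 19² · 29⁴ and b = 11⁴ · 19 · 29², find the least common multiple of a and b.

3738263704681

max exponent per prime: 11⁴ · 19² · 29⁴ = 3738263704681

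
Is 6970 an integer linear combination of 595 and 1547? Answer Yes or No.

No

gcd(595, 1547): 1547 = 2·595 + 357; 595 = 1·357 + 238; 357 = 1·238 + 119; 238 = 2·119 + 0 → 119
119 does not divide 6970, so a solution does not exist.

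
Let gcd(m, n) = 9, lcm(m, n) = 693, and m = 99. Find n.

63

Using mn = gcd(m,n)·lcm(m,n) = 9·693 = 6237, we get n = 6237/99 = 63.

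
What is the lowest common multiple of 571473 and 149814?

gcd first: 571473 = 3·149814 + 122031; 149814 = 1·122031 + 27783; 122031 = 4·27783 + 10899; 27783 = 2·10899 + 5985; 10899 = 1·5985 + 4914; 5985 = 1·4914 + 1071; 4914 = 4·1071 + 630; 1071 = 1·630 + 441; 630 = 1·441 + 189; 441 = 2·189 + 63; 189 = 3·63 + 0 → gcd = 63
lcm = 571473·149814/gcd = 85614656022/63 = 1358962794

1358962794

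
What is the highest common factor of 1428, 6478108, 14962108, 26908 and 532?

gcd(1428, 6478108): 6478108 = 4536·1428 + 700; 1428 = 2·700 + 28; 700 = 25·28 + 0 → 28
gcd(28, 14962108): 14962108 = 534361·28 + 0 → 28
gcd(28, 26908): 26908 = 961·28 + 0 → 28
gcd(28, 532): 532 = 19·28 + 0 → 28

28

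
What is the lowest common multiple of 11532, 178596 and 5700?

11532 = 2² · 3 · 31²; 178596 = 2² · 3² · 11² · 41; 5700 = 2² · 3 · 5² · 19
lcm takes max exponent of each prime: 2² · 3² · 5² · 11² · 19 · 31² · 41 = 81524609100

81524609100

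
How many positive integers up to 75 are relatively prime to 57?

Prime factors of 57: 3, 19. Count integers ≤ 75 divisible by none of them.
By inclusion–exclusion: 75 − ⌊75/3⌋ − ⌊75/19⌋ + ⌊75/57⌋ = 48.

48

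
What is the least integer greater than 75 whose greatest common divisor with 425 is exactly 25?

Multiples of 25 above 75: 25·4, 25·5, … . Need the cofactor coprime to 425/25 = 17.
Checking s = 4, 5, … the first with gcd(s, 17) = 1 is s = 4, giving 100.

100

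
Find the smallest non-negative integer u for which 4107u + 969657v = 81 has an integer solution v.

Euclid: 969657 = 236·4107 + 405; 4107 = 10·405 + 57; 405 = 7·57 + 6; 57 = 9·6 + 3; 6 = 2·3 + 0 → gcd = 3; 81 = 3·27.
Back-substitution yields 4107·(153228) + 969657·(-649) = 3, so one solution is u = 153228·27 = 4137156, v = -649·27 = -17523.
Solutions in u differ by 969657/3 = 323219; the one in [0, 323219) is 4137156 mod 323219 = 258528.

258528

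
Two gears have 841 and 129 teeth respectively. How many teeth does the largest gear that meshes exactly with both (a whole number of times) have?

1

Euclid: 841 = 6·129 + 67; 129 = 1·67 + 62; 67 = 1·62 + 5; 62 = 12·5 + 2; 5 = 2·2 + 1; 2 = 2·1 + 0. Last nonzero remainder: 1.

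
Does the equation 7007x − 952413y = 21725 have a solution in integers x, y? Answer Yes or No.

No

gcd(7007, 952413): 952413 = 135·7007 + 6468; 7007 = 1·6468 + 539; 6468 = 12·539 + 0 → 539
539 does not divide 21725, so a solution does not exist.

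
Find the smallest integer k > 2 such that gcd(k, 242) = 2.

gcd(k, 242) = 2 forces 2 | k; write k = 2s. Then gcd(2s, 2·121) = 2·gcd(s, 121), so need gcd(s, 121) = 1.
2s > 2 gives s ≥ 2. The least s ≥ 2 coprime to 121 is 2, so k = 2·2 = 4.

4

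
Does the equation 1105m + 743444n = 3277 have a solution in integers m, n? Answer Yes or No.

gcd(1105, 743444): 743444 = 672·1105 + 884; 1105 = 1·884 + 221; 884 = 4·221 + 0 → 221
221 does not divide 3277, so a solution does not exist.

No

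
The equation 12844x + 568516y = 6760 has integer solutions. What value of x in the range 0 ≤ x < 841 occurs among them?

Euclid: 568516 = 44·12844 + 3380; 12844 = 3·3380 + 2704; 3380 = 1·2704 + 676; 2704 = 4·676 + 0 → gcd = 676; 6760 = 676·10.
Back-substitution yields 12844·(-177) + 568516·(4) = 676, so one solution is x = -177·10 = -1770, y = 4·10 = 40.
Solutions in x differ by 568516/676 = 841; the one in [0, 841) is -1770 mod 841 = 753.

753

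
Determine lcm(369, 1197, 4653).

369 = 3² · 41; 1197 = 3² · 7 · 19; 4653 = 3² · 11 · 47
lcm takes max exponent of each prime: 3² · 7 · 11 · 19 · 41 · 47 = 25372809

25372809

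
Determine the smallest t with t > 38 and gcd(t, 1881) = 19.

76

gcd(t, 1881) = 19 forces 19 | t; write t = 19s. Then gcd(19s, 19·99) = 19·gcd(s, 99), so need gcd(s, 99) = 1.
19s > 38 gives s ≥ 3. The least s ≥ 3 coprime to 99 is 4, so t = 19·4 = 76.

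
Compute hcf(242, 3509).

121

242 = 2 · 11²
3509 = 11² · 29
Common: 11² = 121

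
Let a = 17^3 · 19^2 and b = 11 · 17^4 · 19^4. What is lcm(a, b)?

119729942651

max exponent per prime: 11 · 17^4 · 19^4 = 119729942651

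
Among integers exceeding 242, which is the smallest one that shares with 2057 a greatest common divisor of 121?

gcd(x, 2057) = 121 forces 121 | x; write x = 121s. Then gcd(121s, 121·17) = 121·gcd(s, 17), so need gcd(s, 17) = 1.
121s > 242 gives s ≥ 3. The least s ≥ 3 coprime to 17 is 3, so x = 121·3 = 363.

363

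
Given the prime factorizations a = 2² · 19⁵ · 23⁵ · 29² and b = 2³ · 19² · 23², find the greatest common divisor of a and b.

min exponent per shared prime: 2² · 19² · 23² = 763876

763876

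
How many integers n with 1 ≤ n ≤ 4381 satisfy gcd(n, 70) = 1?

70 = 2·5·7. Inclusion–exclusion on these primes:
4381 − ⌊4381/2⌋ − ⌊4381/5⌋ − ⌊4381/7⌋ + ⌊4381/10⌋ + ⌊4381/14⌋ + ⌊4381/35⌋ − ⌊4381/70⌋ = 1503

1503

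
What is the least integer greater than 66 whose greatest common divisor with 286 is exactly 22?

88

gcd(t, 286) = 22 forces 22 | t; write t = 22s. Then gcd(22s, 22·13) = 22·gcd(s, 13), so need gcd(s, 13) = 1.
22s > 66 gives s ≥ 4. The least s ≥ 4 coprime to 13 is 4, so t = 22·4 = 88.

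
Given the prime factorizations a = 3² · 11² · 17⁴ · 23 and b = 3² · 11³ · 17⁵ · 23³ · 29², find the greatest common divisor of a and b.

min exponent per shared prime: 3² · 11² · 17⁴ · 23 = 2091950487

2091950487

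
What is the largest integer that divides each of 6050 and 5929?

Euclid: 6050 = 1·5929 + 121; 5929 = 49·121 + 0. Last nonzero remainder: 121.

121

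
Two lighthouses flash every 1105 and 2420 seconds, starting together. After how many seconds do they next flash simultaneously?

534820

1105 = 5 · 13 · 17; 2420 = 2² · 5 · 11²
max exponents: 2² · 5 · 11² · 13 · 17 = 534820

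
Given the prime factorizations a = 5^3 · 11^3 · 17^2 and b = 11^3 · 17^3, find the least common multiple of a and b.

817400375

max exponent per prime: 5^3 · 11^3 · 17^3 = 817400375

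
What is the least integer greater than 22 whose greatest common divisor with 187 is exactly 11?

Multiples of 11 above 22: 11·3, 11·4, … . Need the cofactor coprime to 187/11 = 17.
Checking s = 3, 4, … the first with gcd(s, 17) = 1 is s = 3, giving 33.

33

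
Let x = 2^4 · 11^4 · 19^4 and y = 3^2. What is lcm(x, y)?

274756285584

max exponent per prime: 2^4 · 3^2 · 11^4 · 19^4 = 274756285584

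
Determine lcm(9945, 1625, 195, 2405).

9199125

9945 = 3² · 5 · 13 · 17; 1625 = 5³ · 13; 195 = 3 · 5 · 13; 2405 = 5 · 13 · 37
lcm takes max exponent of each prime: 3² · 5³ · 13 · 17 · 37 = 9199125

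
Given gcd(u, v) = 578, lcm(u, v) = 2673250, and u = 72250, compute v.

u·v = gcd·lcm = 578·2673250 = 1545138500, so v = 1545138500/72250 = 21386.

21386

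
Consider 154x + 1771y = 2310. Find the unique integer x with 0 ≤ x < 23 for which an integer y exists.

15

gcd(154, 1771) = 77 (Euclid: 1771 = 11·154 + 77; 154 = 2·77 + 0), and 77 | 2310.
Extended Euclid: 154·(-11) + 1771·(1) = 77. Scale by 30: x₀ = -330.
General solution x = x₀ + 23t; reducing mod 23 gives x = 15 (and y = 0).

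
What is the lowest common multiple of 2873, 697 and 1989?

1060137

2873 = 13² · 17; 697 = 17 · 41; 1989 = 3² · 13 · 17
lcm takes max exponent of each prime: 3² · 13² · 17 · 41 = 1060137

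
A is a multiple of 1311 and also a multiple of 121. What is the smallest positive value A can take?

gcd first: 1311 = 10·121 + 101; 121 = 1·101 + 20; 101 = 5·20 + 1; 20 = 20·1 + 0 → gcd = 1
lcm = 1311·121/gcd = 158631/1 = 158631

158631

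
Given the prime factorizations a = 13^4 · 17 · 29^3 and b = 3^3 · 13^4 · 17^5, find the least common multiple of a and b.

26703966466761831

max exponent per prime: 3^3 · 13^4 · 17^5 · 29^3 = 26703966466761831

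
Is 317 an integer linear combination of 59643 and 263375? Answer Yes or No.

gcd(59643, 263375): 263375 = 4·59643 + 24803; 59643 = 2·24803 + 10037; 24803 = 2·10037 + 4729; 10037 = 2·4729 + 579; 4729 = 8·579 + 97; 579 = 5·97 + 94; 97 = 1·94 + 3; 94 = 31·3 + 1; 3 = 3·1 + 0 → 1
1 divides 317, so a solution exists.

Yes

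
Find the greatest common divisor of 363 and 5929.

Euclid: 5929 = 16·363 + 121; 363 = 3·121 + 0. Last nonzero remainder: 121.

121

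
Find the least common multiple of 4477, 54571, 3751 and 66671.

34488708287

4477 = 11² · 37; 54571 = 11³ · 41; 3751 = 11² · 31; 66671 = 11² · 19 · 29
lcm takes max exponent of each prime: 11³ · 19 · 29 · 31 · 37 · 41 = 34488708287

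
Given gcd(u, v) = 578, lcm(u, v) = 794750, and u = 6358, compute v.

Using uv = gcd(u,v)·lcm(u,v) = 578·794750 = 459365500, we get v = 459365500/6358 = 72250.

72250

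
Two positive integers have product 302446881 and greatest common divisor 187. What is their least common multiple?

For any two positive integers, gcd × lcm equals their product. Hence lcm = 302446881 / 187 = 1617363.

1617363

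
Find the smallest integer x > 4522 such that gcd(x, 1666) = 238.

1666 = 238·7. Any x with gcd(x, 1666) = 238 is a multiple of 238, say 238s, with s coprime to 7.
Need s > 4522/238, so s ≥ 20. First s ≥ 20 with gcd(s, 7) = 1 is s = 20. Thus x = 238·20 = 4760.

4760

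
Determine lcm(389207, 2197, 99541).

lcm(389207, 2197) = 389207·2197/gcd = 855087779/169 = 5059691
lcm(5059691, 99541) = 5059691·99541/gcd = 503646701831/169 = 2980157999

2980157999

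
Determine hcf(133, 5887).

7

133 = 7 · 19
5887 = 7 · 29²
Common: 7 = 7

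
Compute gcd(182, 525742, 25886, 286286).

182 = 2 · 7 · 13; 525742 = 2 · 7 · 17 · 47²; 25886 = 2 · 7 · 43²; 286286 = 2 · 7 · 11² · 13²
gcd takes min exponent of each prime: 2 · 7 = 14

14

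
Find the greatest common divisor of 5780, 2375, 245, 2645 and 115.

5780 = 2² · 5 · 17²; 2375 = 5³ · 19; 245 = 5 · 7²; 2645 = 5 · 23²; 115 = 5 · 23
gcd takes min exponent of each prime: 5 = 5

5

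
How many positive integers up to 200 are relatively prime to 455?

127

Prime factors of 455: 5, 7, 13. Count integers ≤ 200 divisible by none of them.
By inclusion–exclusion: 200 − ⌊200/5⌋ − ⌊200/7⌋ − ⌊200/13⌋ + ⌊200/35⌋ + ⌊200/65⌋ + ⌊200/91⌋ − ⌊200/455⌋ = 127.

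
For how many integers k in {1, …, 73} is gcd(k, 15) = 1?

Prime factors of 15: 3, 5. Count integers ≤ 73 divisible by none of them.
By inclusion–exclusion: 73 − ⌊73/3⌋ − ⌊73/5⌋ + ⌊73/15⌋ = 39.

39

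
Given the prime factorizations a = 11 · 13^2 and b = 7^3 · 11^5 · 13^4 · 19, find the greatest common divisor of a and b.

1859

min exponent per shared prime: 11 · 13^2 = 1859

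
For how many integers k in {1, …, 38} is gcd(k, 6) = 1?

13

Prime factors of 6: 2, 3. Count integers ≤ 38 divisible by none of them.
By inclusion–exclusion: 38 − ⌊38/2⌋ − ⌊38/3⌋ + ⌊38/6⌋ = 13.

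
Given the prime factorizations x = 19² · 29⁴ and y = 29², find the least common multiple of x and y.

255328441

max exponent per prime: 19² · 29⁴ = 255328441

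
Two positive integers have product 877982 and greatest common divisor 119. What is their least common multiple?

Since gcd(u,v)·lcm(u,v) = uv, lcm = 877982/119 = 7378.

7378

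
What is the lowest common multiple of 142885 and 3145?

142885 = 5 · 17 · 41²; 3145 = 5 · 17 · 37
max exponents: 5 · 17 · 37 · 41² = 5286745

5286745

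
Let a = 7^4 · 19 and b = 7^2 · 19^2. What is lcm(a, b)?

max exponent per prime: 7^4 · 19^2 = 866761

866761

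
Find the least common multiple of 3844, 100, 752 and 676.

lcm(3844, 100) = 3844·100/gcd = 384400/4 = 96100
lcm(96100, 752) = 96100·752/gcd = 72267200/4 = 18066800
lcm(18066800, 676) = 18066800·676/gcd = 12213156800/4 = 3053289200

3053289200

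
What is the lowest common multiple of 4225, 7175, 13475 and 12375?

4201572375

lcm(4225, 7175) = 4225·7175/gcd = 30314375/25 = 1212575
lcm(1212575, 13475) = 1212575·13475/gcd = 16339448125/175 = 93368275
lcm(93368275, 12375) = 93368275·12375/gcd = 1155432403125/275 = 4201572375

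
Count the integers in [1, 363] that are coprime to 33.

220

33 = 3·11. Inclusion–exclusion on these primes:
363 − ⌊363/3⌋ − ⌊363/11⌋ + ⌊363/33⌋ = 220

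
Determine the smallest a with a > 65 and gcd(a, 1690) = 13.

91

1690 = 13·130. Any a with gcd(a, 1690) = 13 is a multiple of 13, say 13s, with s coprime to 130.
Need s > 65/13, so s ≥ 6. First s ≥ 6 with gcd(s, 130) = 1 is s = 7. Thus a = 13·7 = 91.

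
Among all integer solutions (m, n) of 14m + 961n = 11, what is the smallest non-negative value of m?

344

Euclid: 961 = 68·14 + 9; 14 = 1·9 + 5; 9 = 1·5 + 4; 5 = 1·4 + 1; 4 = 4·1 + 0 → gcd = 1; 11 = 1·11.
Back-substitution yields 14·(206) + 961·(-3) = 1, so one solution is m = 206·11 = 2266, n = -3·11 = -33.
Solutions in m differ by 961/1 = 961; the one in [0, 961) is 2266 mod 961 = 344.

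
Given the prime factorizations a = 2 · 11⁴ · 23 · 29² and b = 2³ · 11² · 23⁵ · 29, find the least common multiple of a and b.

max exponent per prime: 2³ · 11⁴ · 23⁵ · 29² = 634009701622264

634009701622264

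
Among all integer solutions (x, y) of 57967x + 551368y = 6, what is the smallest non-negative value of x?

Euclid: 551368 = 9·57967 + 29665; 57967 = 1·29665 + 28302; 29665 = 1·28302 + 1363; 28302 = 20·1363 + 1042; 1363 = 1·1042 + 321; 1042 = 3·321 + 79; 321 = 4·79 + 5; 79 = 15·5 + 4; 5 = 1·4 + 1; 4 = 4·1 + 0 → gcd = 1; 6 = 1·6.
Back-substitution yields 57967·(-111649) + 551368·(11738) = 1, so one solution is x = -111649·6 = -669894, y = 11738·6 = 70428.
Solutions in x differ by 551368/1 = 551368; the one in [0, 551368) is -669894 mod 551368 = 432842.

432842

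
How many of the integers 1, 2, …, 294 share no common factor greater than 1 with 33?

Prime factors of 33: 3, 11. Count integers ≤ 294 divisible by none of them.
By inclusion–exclusion: 294 − ⌊294/3⌋ − ⌊294/11⌋ + ⌊294/33⌋ = 178.

178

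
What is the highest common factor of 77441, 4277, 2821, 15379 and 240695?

77441 = 7 · 13 · 23 · 37; 4277 = 7 · 13 · 47; 2821 = 7 · 13 · 31; 15379 = 7 · 13³; 240695 = 5 · 7 · 13 · 23²
gcd takes min exponent of each prime: 7 · 13 = 91

91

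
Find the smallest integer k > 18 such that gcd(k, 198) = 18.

36

198 = 18·11. Any k with gcd(k, 198) = 18 is a multiple of 18, say 18s, with s coprime to 11.
Need s > 18/18, so s ≥ 2. First s ≥ 2 with gcd(s, 11) = 1 is s = 2. Thus k = 18·2 = 36.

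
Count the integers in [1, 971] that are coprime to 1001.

Prime factors of 1001: 7, 11, 13. Count integers ≤ 971 divisible by none of them.
By inclusion–exclusion: 971 − ⌊971/7⌋ − ⌊971/11⌋ − ⌊971/13⌋ + ⌊971/77⌋ + ⌊971/91⌋ + ⌊971/143⌋ − ⌊971/1001⌋ = 699.

699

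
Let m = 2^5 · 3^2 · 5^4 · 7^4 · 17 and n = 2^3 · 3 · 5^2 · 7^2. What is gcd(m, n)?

29400

min exponent per shared prime: 2^3 · 3 · 5^2 · 7^2 = 29400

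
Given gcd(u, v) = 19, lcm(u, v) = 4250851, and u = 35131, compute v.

Using uv = gcd(u,v)·lcm(u,v) = 19·4250851 = 80766169, we get v = 80766169/35131 = 2299.

2299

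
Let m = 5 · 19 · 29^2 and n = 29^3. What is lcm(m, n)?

max exponent per prime: 5 · 19 · 29^3 = 2316955

2316955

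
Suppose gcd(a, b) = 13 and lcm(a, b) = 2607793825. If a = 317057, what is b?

Using ab = gcd(a,b)·lcm(a,b) = 13·2607793825 = 33901319725, we get b = 33901319725/317057 = 106925.

106925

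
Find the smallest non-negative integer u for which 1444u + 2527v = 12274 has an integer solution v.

5

gcd(1444, 2527) = 361 (Euclid: 2527 = 1·1444 + 1083; 1444 = 1·1083 + 361; 1083 = 3·361 + 0), and 361 | 12274.
Extended Euclid: 1444·(2) + 2527·(-1) = 361. Scale by 34: u₀ = 68.
General solution u = u₀ + 7t; reducing mod 7 gives u = 5 (and v = 2).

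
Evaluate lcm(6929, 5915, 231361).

332003035

6929 = 13² · 41; 5915 = 5 · 7 · 13²; 231361 = 13² · 37²
lcm takes max exponent of each prime: 5 · 7 · 13² · 37² · 41 = 332003035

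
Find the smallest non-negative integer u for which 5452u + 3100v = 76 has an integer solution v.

663

Reduce mod 3100: 5452u ≡ 76 (mod 3100). With g = gcd(5452, 3100) = 4 dividing 76, divide through: 1363u ≡ 19 (mod 775).
Since gcd(1363, 775) = 1, u ≡ 19·(1363)⁻¹ ≡ 663 (mod 775). Smallest non-negative: 663.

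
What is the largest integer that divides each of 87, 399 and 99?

87 = 3 · 29; 399 = 3 · 7 · 19; 99 = 3² · 11
gcd takes min exponent of each prime: 3 = 3

3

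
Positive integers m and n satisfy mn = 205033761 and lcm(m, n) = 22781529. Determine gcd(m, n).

From gcd × lcm = mn: gcd = 205033761 / 22781529 = 9.

9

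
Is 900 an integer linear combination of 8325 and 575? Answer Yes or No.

gcd(8325, 575): 8325 = 14·575 + 275; 575 = 2·275 + 25; 275 = 11·25 + 0 → 25
25 divides 900, so a solution exists.

Yes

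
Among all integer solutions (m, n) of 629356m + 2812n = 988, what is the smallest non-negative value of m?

gcd(629356, 2812) = 76 (Euclid: 629356 = 223·2812 + 2280; 2812 = 1·2280 + 532; 2280 = 4·532 + 152; 532 = 3·152 + 76; 152 = 2·76 + 0), and 76 | 988.
Extended Euclid: 629356·(-16) + 2812·(3581) = 76. Scale by 13: m₀ = -208.
General solution m = m₀ + 37t; reducing mod 37 gives m = 14 (and n = -3133).

14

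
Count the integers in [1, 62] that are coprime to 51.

51 = 3·17. Inclusion–exclusion on these primes:
62 − ⌊62/3⌋ − ⌊62/17⌋ + ⌊62/51⌋ = 40

40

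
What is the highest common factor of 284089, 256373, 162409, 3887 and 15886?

gcd(284089, 256373): 284089 = 1·256373 + 27716; 256373 = 9·27716 + 6929; 27716 = 4·6929 + 0 → 6929
gcd(6929, 162409): 162409 = 23·6929 + 3042; 6929 = 2·3042 + 845; 3042 = 3·845 + 507; 845 = 1·507 + 338; 507 = 1·338 + 169; 338 = 2·169 + 0 → 169
gcd(169, 3887): 3887 = 23·169 + 0 → 169
gcd(169, 15886): 15886 = 94·169 + 0 → 169

169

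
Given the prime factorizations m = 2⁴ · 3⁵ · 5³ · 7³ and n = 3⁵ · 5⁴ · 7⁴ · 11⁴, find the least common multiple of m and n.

85421889630000

max exponent per prime: 2⁴ · 3⁵ · 5⁴ · 7⁴ · 11⁴ = 85421889630000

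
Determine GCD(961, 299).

1

Euclid: 961 = 3·299 + 64; 299 = 4·64 + 43; 64 = 1·43 + 21; 43 = 2·21 + 1; 21 = 21·1 + 0. Last nonzero remainder: 1.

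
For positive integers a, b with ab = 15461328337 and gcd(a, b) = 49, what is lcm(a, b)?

315537313

For any two positive integers, gcd × lcm equals their product. Hence lcm = 15461328337 / 49 = 315537313.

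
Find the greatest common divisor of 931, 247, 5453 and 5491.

19

gcd(931, 247): 931 = 3·247 + 190; 247 = 1·190 + 57; 190 = 3·57 + 19; 57 = 3·19 + 0 → 19
gcd(19, 5453): 5453 = 287·19 + 0 → 19
gcd(19, 5491): 5491 = 289·19 + 0 → 19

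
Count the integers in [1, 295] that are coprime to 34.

139

34 = 2·17. Inclusion–exclusion on these primes:
295 − ⌊295/2⌋ − ⌊295/17⌋ + ⌊295/34⌋ = 139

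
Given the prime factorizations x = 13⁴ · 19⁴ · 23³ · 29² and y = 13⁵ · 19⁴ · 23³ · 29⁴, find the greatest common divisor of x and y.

min exponent per shared prime: 13⁴ · 19⁴ · 23³ · 29² = 38086171342634207

38086171342634207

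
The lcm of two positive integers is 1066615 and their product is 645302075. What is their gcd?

605

From gcd × lcm = ab: gcd = 645302075 / 1066615 = 605.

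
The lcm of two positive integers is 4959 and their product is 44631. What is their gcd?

gcd·lcm = product, so gcd = 44631/4959 = 9.

9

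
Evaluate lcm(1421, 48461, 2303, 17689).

1421 = 7² · 29; 48461 = 7² · 23 · 43; 2303 = 7² · 47; 17689 = 7² · 19²
lcm takes max exponent of each prime: 7² · 19² · 23 · 29 · 43 · 47 = 23844895823

23844895823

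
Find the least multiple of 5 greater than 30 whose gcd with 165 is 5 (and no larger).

Multiples of 5 above 30: 5·7, 5·8, … . Need the cofactor coprime to 165/5 = 33.
Checking s = 7, 8, … the first with gcd(s, 33) = 1 is s = 7, giving 35.

35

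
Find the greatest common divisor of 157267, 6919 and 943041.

187

gcd(157267, 6919): 157267 = 22·6919 + 5049; 6919 = 1·5049 + 1870; 5049 = 2·1870 + 1309; 1870 = 1·1309 + 561; 1309 = 2·561 + 187; 561 = 3·187 + 0 → 187
gcd(187, 943041): 943041 = 5043·187 + 0 → 187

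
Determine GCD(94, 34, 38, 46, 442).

gcd(94, 34): 94 = 2·34 + 26; 34 = 1·26 + 8; 26 = 3·8 + 2; 8 = 4·2 + 0 → 2
gcd(2, 38): 38 = 19·2 + 0 → 2
gcd(2, 46): 46 = 23·2 + 0 → 2
gcd(2, 442): 442 = 221·2 + 0 → 2

2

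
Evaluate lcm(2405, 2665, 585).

2405 = 5 · 13 · 37; 2665 = 5 · 13 · 41; 585 = 3² · 5 · 13
lcm takes max exponent of each prime: 3² · 5 · 13 · 37 · 41 = 887445

887445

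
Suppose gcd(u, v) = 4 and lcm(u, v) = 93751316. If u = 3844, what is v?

97556

Using uv = gcd(u,v)·lcm(u,v) = 4·93751316 = 375005264, we get v = 375005264/3844 = 97556.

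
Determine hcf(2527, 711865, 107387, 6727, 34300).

7

gcd(2527, 711865): 711865 = 281·2527 + 1778; 2527 = 1·1778 + 749; 1778 = 2·749 + 280; 749 = 2·280 + 189; 280 = 1·189 + 91; 189 = 2·91 + 7; 91 = 13·7 + 0 → 7
gcd(7, 107387): 107387 = 15341·7 + 0 → 7
gcd(7, 6727): 6727 = 961·7 + 0 → 7
gcd(7, 34300): 34300 = 4900·7 + 0 → 7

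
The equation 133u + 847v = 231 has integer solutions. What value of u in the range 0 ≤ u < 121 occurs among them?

110

Euclid: 847 = 6·133 + 49; 133 = 2·49 + 35; 49 = 1·35 + 14; 35 = 2·14 + 7; 14 = 2·7 + 0 → gcd = 7; 231 = 7·33.
Back-substitution yields 133·(51) + 847·(-8) = 7, so one solution is u = 51·33 = 1683, v = -8·33 = -264.
Solutions in u differ by 847/7 = 121; the one in [0, 121) is 1683 mod 121 = 110.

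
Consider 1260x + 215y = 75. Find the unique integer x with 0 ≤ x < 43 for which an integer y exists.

19

gcd(1260, 215) = 5 (Euclid: 1260 = 5·215 + 185; 215 = 1·185 + 30; 185 = 6·30 + 5; 30 = 6·5 + 0), and 5 | 75.
Extended Euclid: 1260·(7) + 215·(-41) = 5. Scale by 15: x₀ = 105.
General solution x = x₀ + 43t; reducing mod 43 gives x = 19 (and y = -111).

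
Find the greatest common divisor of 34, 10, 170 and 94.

34 = 2 · 17; 10 = 2 · 5; 170 = 2 · 5 · 17; 94 = 2 · 47
gcd takes min exponent of each prime: 2 = 2

2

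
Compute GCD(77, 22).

Euclid: 77 = 3·22 + 11; 22 = 2·11 + 0. Last nonzero remainder: 11.

11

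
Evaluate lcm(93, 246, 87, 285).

93 = 3 · 31; 246 = 2 · 3 · 41; 87 = 3 · 29; 285 = 3 · 5 · 19
lcm takes max exponent of each prime: 2 · 3 · 5 · 19 · 29 · 31 · 41 = 21009630

21009630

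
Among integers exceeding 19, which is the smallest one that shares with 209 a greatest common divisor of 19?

38

209 = 19·11. Any a with gcd(a, 209) = 19 is a multiple of 19, say 19s, with s coprime to 11.
Need s > 19/19, so s ≥ 2. First s ≥ 2 with gcd(s, 11) = 1 is s = 2. Thus a = 19·2 = 38.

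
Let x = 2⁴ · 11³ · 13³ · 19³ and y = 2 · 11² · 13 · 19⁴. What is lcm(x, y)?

6097369287152

max exponent per prime: 2⁴ · 11³ · 13³ · 19⁴ = 6097369287152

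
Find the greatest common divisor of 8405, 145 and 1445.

5

gcd(8405, 145): 8405 = 57·145 + 140; 145 = 1·140 + 5; 140 = 28·5 + 0 → 5
gcd(5, 1445): 1445 = 289·5 + 0 → 5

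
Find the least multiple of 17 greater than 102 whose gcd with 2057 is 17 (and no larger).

119

2057 = 17·121. Any t with gcd(t, 2057) = 17 is a multiple of 17, say 17s, with s coprime to 121.
Need s > 102/17, so s ≥ 7. First s ≥ 7 with gcd(s, 121) = 1 is s = 7. Thus t = 17·7 = 119.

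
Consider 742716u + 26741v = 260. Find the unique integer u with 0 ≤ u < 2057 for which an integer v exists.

727

gcd(742716, 26741) = 13 (Euclid: 742716 = 27·26741 + 20709; 26741 = 1·20709 + 6032; 20709 = 3·6032 + 2613; 6032 = 2·2613 + 806; 2613 = 3·806 + 195; 806 = 4·195 + 26; 195 = 7·26 + 13; 26 = 2·13 + 0), and 13 | 260.
Extended Euclid: 742716·(962) + 26741·(-26719) = 13. Scale by 20: u₀ = 19240.
General solution u = u₀ + 2057t; reducing mod 2057 gives u = 727 (and v = -20192).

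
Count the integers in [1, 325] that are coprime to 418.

Prime factors of 418: 2, 11, 19. Count integers ≤ 325 divisible by none of them.
By inclusion–exclusion: 325 − ⌊325/2⌋ − ⌊325/11⌋ − ⌊325/19⌋ + ⌊325/22⌋ + ⌊325/38⌋ + ⌊325/209⌋ − ⌊325/418⌋ = 140.

140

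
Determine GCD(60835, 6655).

Euclid: 60835 = 9·6655 + 940; 6655 = 7·940 + 75; 940 = 12·75 + 40; 75 = 1·40 + 35; 40 = 1·35 + 5; 35 = 7·5 + 0. Last nonzero remainder: 5.

5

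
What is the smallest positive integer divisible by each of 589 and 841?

495349

gcd first: 841 = 1·589 + 252; 589 = 2·252 + 85; 252 = 2·85 + 82; 85 = 1·82 + 3; 82 = 27·3 + 1; 3 = 3·1 + 0 → gcd = 1
lcm = 589·841/gcd = 495349/1 = 495349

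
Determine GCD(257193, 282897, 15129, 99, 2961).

gcd(257193, 282897): 282897 = 1·257193 + 25704; 257193 = 10·25704 + 153; 25704 = 168·153 + 0 → 153
gcd(153, 15129): 15129 = 98·153 + 135; 153 = 1·135 + 18; 135 = 7·18 + 9; 18 = 2·9 + 0 → 9
gcd(9, 99): 99 = 11·9 + 0 → 9
gcd(9, 2961): 2961 = 329·9 + 0 → 9

9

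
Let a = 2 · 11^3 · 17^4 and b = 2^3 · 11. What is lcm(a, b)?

889331608

max exponent per prime: 2^3 · 11^3 · 17^4 = 889331608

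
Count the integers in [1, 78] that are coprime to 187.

67

187 = 11·17. Inclusion–exclusion on these primes:
78 − ⌊78/11⌋ − ⌊78/17⌋ + ⌊78/187⌋ = 67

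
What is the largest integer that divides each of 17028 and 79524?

17028 = 2² · 3² · 11 · 43
79524 = 2² · 3² · 47²
Common: 2² · 3² = 36

36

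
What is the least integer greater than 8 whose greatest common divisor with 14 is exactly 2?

Multiples of 2 above 8: 2·5, 2·6, … . Need the cofactor coprime to 14/2 = 7.
Checking s = 5, 6, … the first with gcd(s, 7) = 1 is s = 5, giving 10.

10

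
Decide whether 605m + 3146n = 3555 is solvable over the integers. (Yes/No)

No

By Bézout, 605m + 3146n = 3555 has integer solutions iff gcd(605, 3146) | 3555.
Euclid: 3146 = 5·605 + 121; 605 = 5·121 + 0. gcd = 121; 3555 mod 121 = 46. No.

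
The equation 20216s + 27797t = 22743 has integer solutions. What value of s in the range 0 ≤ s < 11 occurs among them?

Euclid: 27797 = 1·20216 + 7581; 20216 = 2·7581 + 5054; 7581 = 1·5054 + 2527; 5054 = 2·2527 + 0 → gcd = 2527; 22743 = 2527·9.
Back-substitution yields 20216·(-4) + 27797·(3) = 2527, so one solution is s = -4·9 = -36, t = 3·9 = 27.
Solutions in s differ by 27797/2527 = 11; the one in [0, 11) is -36 mod 11 = 8.

8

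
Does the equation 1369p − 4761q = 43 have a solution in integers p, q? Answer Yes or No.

By Bézout, 1369p − 4761q = 43 has integer solutions iff gcd(1369, 4761) | 43.
Euclid: 4761 = 3·1369 + 654; 1369 = 2·654 + 61; 654 = 10·61 + 44; 61 = 1·44 + 17; 44 = 2·17 + 10; 17 = 1·10 + 7; 10 = 1·7 + 3; 7 = 2·3 + 1; 3 = 3·1 + 0. gcd = 1; 43 mod 1 = 0. Yes.

Yes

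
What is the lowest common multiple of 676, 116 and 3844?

lcm(676, 116) = 676·116/gcd = 78416/4 = 19604
lcm(19604, 3844) = 19604·3844/gcd = 75357776/4 = 18839444

18839444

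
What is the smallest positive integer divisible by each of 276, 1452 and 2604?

7246932

lcm(276, 1452) = 276·1452/gcd = 400752/12 = 33396
lcm(33396, 2604) = 33396·2604/gcd = 86963184/12 = 7246932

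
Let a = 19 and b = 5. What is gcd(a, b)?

1

min exponent per shared prime: (none) = 1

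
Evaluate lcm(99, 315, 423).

99 = 3² · 11; 315 = 3² · 5 · 7; 423 = 3² · 47
lcm takes max exponent of each prime: 3² · 5 · 7 · 11 · 47 = 162855

162855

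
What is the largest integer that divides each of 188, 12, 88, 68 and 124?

gcd(188, 12): 188 = 15·12 + 8; 12 = 1·8 + 4; 8 = 2·4 + 0 → 4
gcd(4, 88): 88 = 22·4 + 0 → 4
gcd(4, 68): 68 = 17·4 + 0 → 4
gcd(4, 124): 124 = 31·4 + 0 → 4

4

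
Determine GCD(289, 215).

Euclid: 289 = 1·215 + 74; 215 = 2·74 + 67; 74 = 1·67 + 7; 67 = 9·7 + 4; 7 = 1·4 + 3; 4 = 1·3 + 1; 3 = 3·1 + 0. Last nonzero remainder: 1.

1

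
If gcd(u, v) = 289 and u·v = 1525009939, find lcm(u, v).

5276851

gcd·lcm = product, so lcm = 1525009939/289 = 5276851.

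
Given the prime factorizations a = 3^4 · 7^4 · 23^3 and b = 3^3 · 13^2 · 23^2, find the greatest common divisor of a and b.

min exponent per shared prime: 3^3 · 23^2 = 14283

14283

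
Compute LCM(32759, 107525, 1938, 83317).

32759 = 17 · 41 · 47; 107525 = 5² · 11 · 17 · 23; 1938 = 2 · 3 · 17 · 19; 83317 = 13² · 17 · 29
lcm takes max exponent of each prime: 2 · 3 · 5² · 11 · 13² · 17 · 19 · 23 · 29 · 41 · 47 = 115765917931950

115765917931950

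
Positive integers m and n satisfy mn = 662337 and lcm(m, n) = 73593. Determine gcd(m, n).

9

gcd·lcm = product, so gcd = 662337/73593 = 9.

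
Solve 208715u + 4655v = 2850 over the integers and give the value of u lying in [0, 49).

Euclid: 208715 = 44·4655 + 3895; 4655 = 1·3895 + 760; 3895 = 5·760 + 95; 760 = 8·95 + 0 → gcd = 95; 2850 = 95·30.
Back-substitution yields 208715·(6) + 4655·(-269) = 95, so one solution is u = 6·30 = 180, v = -269·30 = -8070.
Solutions in u differ by 4655/95 = 49; the one in [0, 49) is 180 mod 49 = 33.

33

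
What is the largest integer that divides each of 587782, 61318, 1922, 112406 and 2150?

gcd(587782, 61318): 587782 = 9·61318 + 35920; 61318 = 1·35920 + 25398; 35920 = 1·25398 + 10522; 25398 = 2·10522 + 4354; 10522 = 2·4354 + 1814; 4354 = 2·1814 + 726; 1814 = 2·726 + 362; 726 = 2·362 + 2; 362 = 181·2 + 0 → 2
gcd(2, 1922): 1922 = 961·2 + 0 → 2
gcd(2, 112406): 112406 = 56203·2 + 0 → 2
gcd(2, 2150): 2150 = 1075·2 + 0 → 2

2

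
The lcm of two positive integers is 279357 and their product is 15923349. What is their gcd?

From gcd × lcm = pq: gcd = 15923349 / 279357 = 57.

57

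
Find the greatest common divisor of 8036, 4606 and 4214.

gcd(8036, 4606): 8036 = 1·4606 + 3430; 4606 = 1·3430 + 1176; 3430 = 2·1176 + 1078; 1176 = 1·1078 + 98; 1078 = 11·98 + 0 → 98
gcd(98, 4214): 4214 = 43·98 + 0 → 98

98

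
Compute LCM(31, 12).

372

gcd first: 31 = 2·12 + 7; 12 = 1·7 + 5; 7 = 1·5 + 2; 5 = 2·2 + 1; 2 = 2·1 + 0 → gcd = 1
lcm = 31·12/gcd = 372/1 = 372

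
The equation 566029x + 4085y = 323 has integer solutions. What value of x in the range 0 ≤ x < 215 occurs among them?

57

Reduce mod 4085: 566029x ≡ 323 (mod 4085). With g = gcd(566029, 4085) = 19 dividing 323, divide through: 29791x ≡ 17 (mod 215).
Since gcd(29791, 215) = 1, x ≡ 17·(29791)⁻¹ ≡ 57 (mod 215). Smallest non-negative: 57.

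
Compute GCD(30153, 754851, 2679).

30153 = 3 · 19 · 23²; 754851 = 3 · 17 · 19² · 41; 2679 = 3 · 19 · 47
gcd takes min exponent of each prime: 3 · 19 = 57

57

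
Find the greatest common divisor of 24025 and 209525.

24025 = 5² · 31²
209525 = 5² · 17² · 29
Common: 5² = 25

25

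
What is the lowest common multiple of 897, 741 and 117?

51129

897 = 3 · 13 · 23; 741 = 3 · 13 · 19; 117 = 3² · 13
lcm takes max exponent of each prime: 3² · 13 · 19 · 23 = 51129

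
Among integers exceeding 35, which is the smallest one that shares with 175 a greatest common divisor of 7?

42

Multiples of 7 above 35: 7·6, 7·7, … . Need the cofactor coprime to 175/7 = 25.
Checking s = 6, 7, … the first with gcd(s, 25) = 1 is s = 6, giving 42.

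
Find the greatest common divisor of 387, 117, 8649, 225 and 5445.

9

387 = 3² · 43; 117 = 3² · 13; 8649 = 3² · 31²; 225 = 3² · 5²; 5445 = 3² · 5 · 11²
gcd takes min exponent of each prime: 3² = 9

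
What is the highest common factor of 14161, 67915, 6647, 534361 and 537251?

289

gcd(14161, 67915): 67915 = 4·14161 + 11271; 14161 = 1·11271 + 2890; 11271 = 3·2890 + 2601; 2890 = 1·2601 + 289; 2601 = 9·289 + 0 → 289
gcd(289, 6647): 6647 = 23·289 + 0 → 289
gcd(289, 534361): 534361 = 1849·289 + 0 → 289
gcd(289, 537251): 537251 = 1859·289 + 0 → 289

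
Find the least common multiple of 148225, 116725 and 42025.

148225 = 5² · 7² · 11²; 116725 = 5² · 7 · 23 · 29; 42025 = 5² · 41²
lcm takes max exponent of each prime: 5² · 7² · 11² · 23 · 29 · 41² = 166193872075

166193872075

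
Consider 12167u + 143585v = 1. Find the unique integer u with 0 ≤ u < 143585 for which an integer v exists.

133613

Reduce mod 143585: 12167u ≡ 1 (mod 143585). With g = gcd(12167, 143585) = 1 dividing 1, divide through: 12167u ≡ 1 (mod 143585).
Since gcd(12167, 143585) = 1, u ≡ 1·(12167)⁻¹ ≡ 133613 (mod 143585). Smallest non-negative: 133613.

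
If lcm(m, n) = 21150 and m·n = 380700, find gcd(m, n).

18

From gcd × lcm = mn: gcd = 380700 / 21150 = 18.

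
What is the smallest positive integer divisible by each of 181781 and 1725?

313572225

181781 = 17³ · 37; 1725 = 3 · 5² · 23
max exponents: 3 · 5² · 17³ · 23 · 37 = 313572225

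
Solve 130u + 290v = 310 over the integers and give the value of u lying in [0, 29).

Reduce mod 290: 130u ≡ 310 (mod 290). With g = gcd(130, 290) = 10 dividing 310, divide through: 13u ≡ 31 (mod 29).
Since gcd(13, 29) = 1, u ≡ 31·(13)⁻¹ ≡ 18 (mod 29). Smallest non-negative: 18.

18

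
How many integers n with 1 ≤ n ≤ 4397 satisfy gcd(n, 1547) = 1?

3274

Prime factors of 1547: 7, 13, 17. Count integers ≤ 4397 divisible by none of them.
By inclusion–exclusion: 4397 − ⌊4397/7⌋ − ⌊4397/13⌋ − ⌊4397/17⌋ + ⌊4397/91⌋ + ⌊4397/119⌋ + ⌊4397/221⌋ − ⌊4397/1547⌋ = 3274.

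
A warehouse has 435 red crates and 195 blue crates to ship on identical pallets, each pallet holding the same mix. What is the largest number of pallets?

Euclid: 435 = 2·195 + 45; 195 = 4·45 + 15; 45 = 3·15 + 0. Last nonzero remainder: 15.

15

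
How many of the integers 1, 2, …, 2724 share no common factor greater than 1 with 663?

1577

663 = 3·13·17. Inclusion–exclusion on these primes:
2724 − ⌊2724/3⌋ − ⌊2724/13⌋ − ⌊2724/17⌋ + ⌊2724/39⌋ + ⌊2724/51⌋ + ⌊2724/221⌋ − ⌊2724/663⌋ = 1577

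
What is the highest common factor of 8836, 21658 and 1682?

gcd(8836, 21658): 21658 = 2·8836 + 3986; 8836 = 2·3986 + 864; 3986 = 4·864 + 530; 864 = 1·530 + 334; 530 = 1·334 + 196; 334 = 1·196 + 138; 196 = 1·138 + 58; 138 = 2·58 + 22; 58 = 2·22 + 14; 22 = 1·14 + 8; 14 = 1·8 + 6; 8 = 1·6 + 2; 6 = 3·2 + 0 → 2
gcd(2, 1682): 1682 = 841·2 + 0 → 2

2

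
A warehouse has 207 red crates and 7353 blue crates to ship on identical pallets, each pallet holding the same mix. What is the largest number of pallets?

Euclid: 7353 = 35·207 + 108; 207 = 1·108 + 99; 108 = 1·99 + 9; 99 = 11·9 + 0. Last nonzero remainder: 9.

9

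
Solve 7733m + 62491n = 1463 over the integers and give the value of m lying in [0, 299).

81

gcd(7733, 62491) = 209 (Euclid: 62491 = 8·7733 + 627; 7733 = 12·627 + 209; 627 = 3·209 + 0), and 209 | 1463.
Extended Euclid: 7733·(97) + 62491·(-12) = 209. Scale by 7: m₀ = 679.
General solution m = m₀ + 299t; reducing mod 299 gives m = 81 (and n = -10).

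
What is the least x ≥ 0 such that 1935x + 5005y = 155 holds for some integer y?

670

Reduce mod 5005: 1935x ≡ 155 (mod 5005). With g = gcd(1935, 5005) = 5 dividing 155, divide through: 387x ≡ 31 (mod 1001).
Since gcd(387, 1001) = 1, x ≡ 31·(387)⁻¹ ≡ 670 (mod 1001). Smallest non-negative: 670.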